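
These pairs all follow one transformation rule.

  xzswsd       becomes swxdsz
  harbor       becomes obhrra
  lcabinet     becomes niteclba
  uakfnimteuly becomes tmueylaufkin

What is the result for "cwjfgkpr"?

In each case the input is transformed by: swap the front and back halves of the string, then swap each adjacent pair of characters (1↔2, 3↔4, ...).
Starting from "cwjfgkpr": after the first operation, "gkprcwjf"; after the second, "kgrpwcfj".
(Check on "harbor": → "borhar" → "obhrra" ✓)

kgrpwcfj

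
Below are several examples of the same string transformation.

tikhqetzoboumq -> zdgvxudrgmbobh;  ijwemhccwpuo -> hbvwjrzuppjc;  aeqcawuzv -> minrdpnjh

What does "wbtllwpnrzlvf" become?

The transformation: move the last 2 characters to the front (rotate right by 2), then shift every letter 13 places forward in the alphabet (wrapping around) — i.e. ROT13.
"wbtllwpnrzlvf" → "vfwbtllwpnrzl" → "isjogyyjcaemy".

isjogyyjcaemy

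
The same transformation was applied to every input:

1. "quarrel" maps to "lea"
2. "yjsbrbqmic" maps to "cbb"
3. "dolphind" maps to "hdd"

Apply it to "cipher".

The rule is to sort the characters into reverse alphabetical order, then keep only the last 3 characters.
Applying that to "cipher" gives "hec".

hec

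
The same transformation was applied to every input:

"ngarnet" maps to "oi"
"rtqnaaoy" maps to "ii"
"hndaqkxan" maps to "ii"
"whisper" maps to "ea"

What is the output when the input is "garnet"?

oi

Rule — shift every letter 8 places forward in the alphabet (wrapping around), then keep only the vowels.
Applying both steps to "garnet": "oizvmb", then "oi".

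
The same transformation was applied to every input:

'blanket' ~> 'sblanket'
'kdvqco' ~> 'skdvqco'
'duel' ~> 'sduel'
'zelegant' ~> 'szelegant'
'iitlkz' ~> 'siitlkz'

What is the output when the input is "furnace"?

The pattern: prepend "s".
For "furnace" the result is "sfurnace".

sfurnace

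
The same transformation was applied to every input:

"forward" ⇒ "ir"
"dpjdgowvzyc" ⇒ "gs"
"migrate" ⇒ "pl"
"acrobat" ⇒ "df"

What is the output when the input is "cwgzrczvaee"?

The pattern: shift every letter 3 places forward in the alphabet (wrapping around), then keep only the first 2 characters.
Applying both steps to "cwgzrczvaee": "fzjcufcydhh", then "fz".
(Check on "acrobat": → "dfuredw" → "df" ✓)

fz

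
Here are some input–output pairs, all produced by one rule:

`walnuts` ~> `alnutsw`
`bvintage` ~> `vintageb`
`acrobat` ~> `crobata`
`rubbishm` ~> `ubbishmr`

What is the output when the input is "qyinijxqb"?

The pattern: move the first character to the end.
For "qyinijxqb" the result is "yinijxqbq".

yinijxqbq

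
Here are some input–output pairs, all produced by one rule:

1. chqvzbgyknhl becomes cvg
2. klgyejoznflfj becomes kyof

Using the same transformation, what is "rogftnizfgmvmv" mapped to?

rfig

The rule is to delete the last 3 characters, then keep one character in every 3, starting at position 1 (positions 1st, 4th, 7th, ...).
On "rogftnizfgmvmv": the first step gives "rogftnizfgm", and the second then gives "rfig".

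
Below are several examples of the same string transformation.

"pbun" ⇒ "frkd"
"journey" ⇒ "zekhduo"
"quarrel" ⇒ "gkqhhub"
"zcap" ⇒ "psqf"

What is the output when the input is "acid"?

qsyt

In each case the input is transformed by: shift every letter 10 places backward in the alphabet (wrapping around).
On "acid" that produces "qsyt".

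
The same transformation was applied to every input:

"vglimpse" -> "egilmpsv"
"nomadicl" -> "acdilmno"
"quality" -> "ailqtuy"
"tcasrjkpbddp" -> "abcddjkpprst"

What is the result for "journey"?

ejnoruy

Each output is the input with this applied: sort the characters into alphabetical order.
"journey" → "ejnoruy".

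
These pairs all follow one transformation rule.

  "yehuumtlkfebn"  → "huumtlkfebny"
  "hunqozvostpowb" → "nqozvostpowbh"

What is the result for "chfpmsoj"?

The pattern: move the first 2 characters to the end (rotate left by 2), then delete the last character.
Starting from "chfpmsoj": after the first operation, "fpmsojch"; after the second, "fpmsojc".

fpmsojc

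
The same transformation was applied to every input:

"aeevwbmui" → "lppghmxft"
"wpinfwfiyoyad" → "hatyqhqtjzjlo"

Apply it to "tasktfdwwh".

eldveqohhs

What's happening: shift every letter 11 places forward in the alphabet (wrapping around).
"tasktfdwwh" → "eldveqohhs".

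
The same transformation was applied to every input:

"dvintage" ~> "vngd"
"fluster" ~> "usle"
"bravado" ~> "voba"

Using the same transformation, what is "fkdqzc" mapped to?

zkd

The rule is to sort the characters into reverse alphabetical order, then keep every other character starting from the first (positions 1st, 3rd, 5th, ...).
On "fkdqzc" that produces "zkd".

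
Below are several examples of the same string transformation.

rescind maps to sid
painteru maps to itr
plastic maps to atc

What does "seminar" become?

mnr

In each case the input is transformed by: delete the first 2 characters, then keep every other character starting from the first (positions 1st, 3rd, 5th, ...).
On "seminar": the first step gives "minar", and the second then gives "mnr".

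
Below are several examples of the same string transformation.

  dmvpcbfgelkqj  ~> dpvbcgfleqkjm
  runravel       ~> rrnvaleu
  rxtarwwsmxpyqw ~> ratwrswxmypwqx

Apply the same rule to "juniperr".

jineprru

In each case the input is transformed by: swap each adjacent pair of characters (1↔2, 3↔4, ...), then move the first character to the end.
Starting from "juniperr": after the first operation, "ujineprr"; after the second, "jineprru".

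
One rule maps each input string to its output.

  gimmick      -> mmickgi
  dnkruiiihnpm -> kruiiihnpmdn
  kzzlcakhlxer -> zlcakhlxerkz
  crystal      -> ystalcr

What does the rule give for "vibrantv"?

brantvvi

Rule — move the first 2 characters to the end (rotate left by 2).
Doing the same to "vibrantv": "brantvvi".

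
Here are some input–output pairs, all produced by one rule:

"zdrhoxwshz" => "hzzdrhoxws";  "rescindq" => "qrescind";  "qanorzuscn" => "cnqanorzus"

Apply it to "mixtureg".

gmixture

Looking at the pairs, the operation is to swap the front and back halves of the string, then move the first 3 characters to the end (rotate left by 3).
Working it through for "mixtureg": intermediate "uregmixt", final "gmixture".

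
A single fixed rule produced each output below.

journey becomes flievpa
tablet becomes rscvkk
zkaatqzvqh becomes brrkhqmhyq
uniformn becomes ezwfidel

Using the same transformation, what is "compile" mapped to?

Each output is the input with this applied: move the first character to the end, then shift every letter 9 places backward in the alphabet (wrapping around).
Applying that to "compile" gives "fdgzcvt".

fdgzcvt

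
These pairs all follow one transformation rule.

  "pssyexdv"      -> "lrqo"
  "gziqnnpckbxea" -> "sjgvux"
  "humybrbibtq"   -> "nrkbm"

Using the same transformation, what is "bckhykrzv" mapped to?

Each output is the input with this applied: shift every letter 7 places backward in the alphabet (wrapping around), then keep every other character starting from the second (positions 2nd, 4th, 6th, ...).
Applying both steps to "bckhykrzv": "uvdardkso", then "vads".

vads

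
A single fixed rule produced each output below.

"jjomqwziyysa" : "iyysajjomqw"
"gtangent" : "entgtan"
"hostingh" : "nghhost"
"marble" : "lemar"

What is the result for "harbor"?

The transformation: swap the front and back halves of the string, then delete the first character.
"harbor" → "borhar" → "orhar".

orhar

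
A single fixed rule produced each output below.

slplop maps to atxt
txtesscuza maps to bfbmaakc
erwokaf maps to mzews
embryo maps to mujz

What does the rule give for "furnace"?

The pattern: delete the last 2 characters, then shift every letter 8 places forward in the alphabet (wrapping around).
Starting from "furnace": after the first operation, "furna"; after the second, "nczvi".

nczvi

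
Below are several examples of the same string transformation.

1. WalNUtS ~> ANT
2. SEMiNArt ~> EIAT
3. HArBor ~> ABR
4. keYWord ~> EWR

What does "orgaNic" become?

In each case the input is transformed by: keep every other character starting from the second (positions 2nd, 4th, 6th, ...), then convert every letter to uppercase.
Starting from "orgaNic": after the first operation, "rai"; after the second, "RAI".
(Check on "WalNUtS": → "aNt" → "ANT" ✓)

RAI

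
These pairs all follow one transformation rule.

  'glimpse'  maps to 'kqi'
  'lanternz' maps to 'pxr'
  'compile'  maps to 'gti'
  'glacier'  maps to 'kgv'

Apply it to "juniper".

nmv

Looking at the pairs, the operation is to shift every letter 4 places forward in the alphabet (wrapping around), then keep one character in every 3, starting at position 1 (positions 1st, 4th, 7th, ...).
Starting from "juniper": after the first operation, "nyrmtiv"; after the second, "nmv".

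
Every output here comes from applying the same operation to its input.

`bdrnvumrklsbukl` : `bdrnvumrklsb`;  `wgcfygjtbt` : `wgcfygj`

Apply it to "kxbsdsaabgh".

The pattern: delete the last 3 characters.
"kxbsdsaabgh" → "kxbsdsaa".

kxbsdsaa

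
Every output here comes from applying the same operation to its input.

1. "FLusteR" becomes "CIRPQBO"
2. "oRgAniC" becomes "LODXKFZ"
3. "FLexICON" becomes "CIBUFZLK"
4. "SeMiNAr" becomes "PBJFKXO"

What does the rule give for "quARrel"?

NRXOOBI

In each case the input is transformed by: shift every letter 3 places backward in the alphabet (wrapping around), then convert every letter to uppercase.
Working it through for "quARrel": intermediate "nrXOobi", final "NRXOOBI".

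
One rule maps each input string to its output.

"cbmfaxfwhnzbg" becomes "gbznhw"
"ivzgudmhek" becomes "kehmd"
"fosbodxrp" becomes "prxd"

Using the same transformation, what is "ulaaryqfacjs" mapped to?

Each output is the input with this applied: take characters alternately from the front and the back (1st, last, 2nd, 2nd-last, ...), then keep every other character starting from the second (positions 2nd, 4th, 6th, ...).
Working it through for "ulaaryqfacjs": intermediate "usljacaarfyq", final "sjcafq".
(Check on "cbmfaxfwhnzbg": → "cgbbmzfnahxwf" → "gbznhw" ✓)

sjcafq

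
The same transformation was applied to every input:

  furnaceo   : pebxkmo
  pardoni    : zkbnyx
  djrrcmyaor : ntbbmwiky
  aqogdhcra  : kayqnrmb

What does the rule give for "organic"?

The pattern: shift every letter 10 places forward in the alphabet (wrapping around), then delete the last character.
For "organic" the result is "ybqkxs".

ybqkxs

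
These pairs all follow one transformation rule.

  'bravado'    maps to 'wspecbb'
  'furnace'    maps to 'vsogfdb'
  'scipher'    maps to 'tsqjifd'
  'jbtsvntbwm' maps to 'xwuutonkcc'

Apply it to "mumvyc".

zwvnnd

Rule — sort the characters into reverse alphabetical order, then shift every letter 1 place forward in the alphabet (wrapping around).
On "mumvyc": the first step gives "yvummc", and the second then gives "zwvnnd".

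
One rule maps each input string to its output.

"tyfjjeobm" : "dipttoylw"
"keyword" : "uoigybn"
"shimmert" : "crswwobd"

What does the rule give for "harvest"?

rkbfocd

The rule is to shift every letter 10 places forward in the alphabet (wrapping around).
For "harvest" the result is "rkbfocd".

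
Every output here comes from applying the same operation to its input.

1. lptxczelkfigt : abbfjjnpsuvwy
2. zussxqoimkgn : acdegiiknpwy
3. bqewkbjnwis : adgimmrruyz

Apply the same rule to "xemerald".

bchnqtuu

Rule — shift every letter 10 places backward in the alphabet (wrapping around), then sort the characters into alphabetical order.
Working it through for "xemerald": intermediate "nucuhqbt", final "bchnqtuu".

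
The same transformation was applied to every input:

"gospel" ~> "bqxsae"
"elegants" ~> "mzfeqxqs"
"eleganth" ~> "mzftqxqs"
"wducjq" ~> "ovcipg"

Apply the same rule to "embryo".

dkaqyn

The pattern: swap the front and back halves of the string, then shift every letter 12 places forward in the alphabet (wrapping around).
Applying both steps to "embryo": "ryoemb", then "dkaqyn".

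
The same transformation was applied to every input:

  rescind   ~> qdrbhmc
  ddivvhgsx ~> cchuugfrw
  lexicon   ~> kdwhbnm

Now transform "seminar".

Looking at the pairs, the operation is to shift every letter 1 place backward in the alphabet (wrapping around).
Applying that to "seminar" gives "rdlhmzq".

rdlhmzq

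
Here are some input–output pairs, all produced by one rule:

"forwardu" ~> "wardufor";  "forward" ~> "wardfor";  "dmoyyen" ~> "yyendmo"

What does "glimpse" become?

Each output is the input with this applied: move the first 3 characters to the end (rotate left by 3).
Applying that to "glimpse" gives "mpsegli".

mpsegli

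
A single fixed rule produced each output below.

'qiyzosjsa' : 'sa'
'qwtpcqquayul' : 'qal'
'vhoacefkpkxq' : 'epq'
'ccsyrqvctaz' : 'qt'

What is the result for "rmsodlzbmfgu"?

What's happening: keep one character in every 3, starting at position 3 (positions 3rd, 6th, 9th, ...), then delete the first character.
So "rmsodlzbmfgu" becomes "lmu".
(Check on "ccsyrqvctaz": → "sqt" → "qt" ✓)

lmu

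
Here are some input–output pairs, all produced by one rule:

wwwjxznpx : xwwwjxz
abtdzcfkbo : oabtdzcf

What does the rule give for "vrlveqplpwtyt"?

The rule is to move the last character to the front, then delete the last 2 characters.
Doing the same to "vrlveqplpwtyt": "tvrlveqplpw".

tvrlveqplpw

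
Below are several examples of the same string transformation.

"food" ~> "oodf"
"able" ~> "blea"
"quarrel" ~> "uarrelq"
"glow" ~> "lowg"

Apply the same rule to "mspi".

spim

The pattern: move the first character to the end.
Doing the same to "mspi": "spim".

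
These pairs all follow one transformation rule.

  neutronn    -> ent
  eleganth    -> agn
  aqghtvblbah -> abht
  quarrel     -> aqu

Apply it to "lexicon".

clx

Looking at the pairs, the operation is to sort the characters into alphabetical order, then keep one character in every 3, starting at position 1 (positions 1st, 4th, 7th, ...).
On "lexicon": the first step gives "ceilnox", and the second then gives "clx".
(Check on "quarrel": → "aelqrru" → "aqu" ✓)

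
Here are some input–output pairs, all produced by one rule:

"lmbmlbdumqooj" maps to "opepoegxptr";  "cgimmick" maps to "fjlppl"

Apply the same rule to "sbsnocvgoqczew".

vevqrfyjrtfc

What's happening: shift every letter 3 places forward in the alphabet (wrapping around), then delete the last 2 characters.
On "sbsnocvgoqczew": the first step gives "vevqrfyjrtfchz", and the second then gives "vevqrfyjrtfc".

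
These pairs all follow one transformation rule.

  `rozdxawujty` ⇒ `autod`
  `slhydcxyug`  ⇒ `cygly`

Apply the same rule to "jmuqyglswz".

gszmq

The transformation: keep every other character starting from the second (positions 2nd, 4th, 6th, ...), then move the last 3 characters to the front (rotate right by 3).
Working it through for "jmuqyglswz": intermediate "mqgsz", final "gszmq".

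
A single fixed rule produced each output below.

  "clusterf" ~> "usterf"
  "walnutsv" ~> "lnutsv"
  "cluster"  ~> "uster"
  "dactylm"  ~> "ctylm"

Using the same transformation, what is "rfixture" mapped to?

Rule — delete the first 2 characters.
"rfixture" → "ixture".

ixture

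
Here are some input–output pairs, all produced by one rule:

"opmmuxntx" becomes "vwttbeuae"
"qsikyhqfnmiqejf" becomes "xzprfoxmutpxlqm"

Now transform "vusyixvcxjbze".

What's happening: shift every letter 7 places forward in the alphabet (wrapping around).
On "vusyixvcxjbze" that produces "cbzfpecjeqigl".

cbzfpecjeqigl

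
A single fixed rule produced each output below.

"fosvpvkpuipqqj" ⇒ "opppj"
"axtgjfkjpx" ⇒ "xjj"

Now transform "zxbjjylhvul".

xjhl

The pattern: keep one character in every 3, starting at position 2 (positions 2nd, 5th, 8th, ...).
For "zxbjjylhvul" the result is "xjhl".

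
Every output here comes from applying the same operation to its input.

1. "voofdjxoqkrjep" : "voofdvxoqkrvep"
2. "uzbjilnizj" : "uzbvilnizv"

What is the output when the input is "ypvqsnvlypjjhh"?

ypvqsnvlypvvhh

Looking at the pairs, the operation is to replace every "j" with "v".
On "ypvqsnvlypjjhh" that produces "ypvqsnvlypvvhh".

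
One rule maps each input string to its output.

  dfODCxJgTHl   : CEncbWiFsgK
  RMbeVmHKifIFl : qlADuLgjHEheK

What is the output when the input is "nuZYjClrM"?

Rule — flip the case of every letter, then shift every letter 1 place backward in the alphabet (wrapping around).
On "nuZYjClrM": the first step gives "NUzyJcLRm", and the second then gives "MTyxIbKQl".

MTyxIbKQl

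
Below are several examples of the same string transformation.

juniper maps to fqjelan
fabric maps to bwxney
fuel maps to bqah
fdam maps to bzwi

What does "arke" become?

The rule is to shift every letter 4 places backward in the alphabet (wrapping around).
Applying that to "arke" gives "wnga".

wnga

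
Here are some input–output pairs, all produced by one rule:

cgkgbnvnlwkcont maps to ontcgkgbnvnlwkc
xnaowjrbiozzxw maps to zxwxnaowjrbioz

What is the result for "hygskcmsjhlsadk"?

adkhygskcmsjhls

In each case the input is transformed by: move the last 3 characters to the front (rotate right by 3).
Doing the same to "hygskcmsjhlsadk": "adkhygskcmsjhls".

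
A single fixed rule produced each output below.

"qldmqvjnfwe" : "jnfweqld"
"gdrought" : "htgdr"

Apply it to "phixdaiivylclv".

iivylclvphi

The rule is to move the first 3 characters to the end (rotate left by 3), then delete the first 3 characters.
So "phixdaiivylclv" becomes "iivylclvphi".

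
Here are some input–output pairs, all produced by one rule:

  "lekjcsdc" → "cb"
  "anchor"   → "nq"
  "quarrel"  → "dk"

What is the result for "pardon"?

nm

Each output is the input with this applied: shift every letter 1 place backward in the alphabet (wrapping around), then keep only the last 2 characters.
Applying both steps to "pardon": "ozqcnm", then "nm".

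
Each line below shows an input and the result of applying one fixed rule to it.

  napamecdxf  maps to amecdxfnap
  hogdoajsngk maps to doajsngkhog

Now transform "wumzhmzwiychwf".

zhmzwiychwfwum

In each case the input is transformed by: move the first 3 characters to the end (rotate left by 3).
So "wumzhmzwiychwf" becomes "zhmzwiychwfwum".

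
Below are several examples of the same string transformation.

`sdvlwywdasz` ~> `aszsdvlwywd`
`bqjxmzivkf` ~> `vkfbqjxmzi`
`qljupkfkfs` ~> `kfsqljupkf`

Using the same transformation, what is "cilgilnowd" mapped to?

What's happening: move the last 3 characters to the front (rotate right by 3).
Doing the same to "cilgilnowd": "owdcilgiln".

owdcilgiln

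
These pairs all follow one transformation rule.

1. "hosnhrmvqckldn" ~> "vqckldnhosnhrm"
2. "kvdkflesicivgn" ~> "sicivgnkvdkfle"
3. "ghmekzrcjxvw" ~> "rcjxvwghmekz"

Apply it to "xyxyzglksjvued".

The transformation: swap the front and back halves of the string.
Doing the same to "xyxyzglksjvued": "ksjvuedxyxyzgl".

ksjvuedxyxyzgl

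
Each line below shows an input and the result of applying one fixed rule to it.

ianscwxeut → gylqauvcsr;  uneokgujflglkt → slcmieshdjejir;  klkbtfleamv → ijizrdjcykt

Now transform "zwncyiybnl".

xulawgwzlj

The rule is to shift every letter 2 places backward in the alphabet (wrapping around).
For "zwncyiybnl" the result is "xulawgwzlj".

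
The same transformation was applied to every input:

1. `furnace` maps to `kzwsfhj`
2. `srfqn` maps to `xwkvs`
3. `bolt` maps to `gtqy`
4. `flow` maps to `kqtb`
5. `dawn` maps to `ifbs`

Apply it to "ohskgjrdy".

The pattern: shift every letter 5 places forward in the alphabet (wrapping around).
For "ohskgjrdy" the result is "tmxplowid".

tmxplowid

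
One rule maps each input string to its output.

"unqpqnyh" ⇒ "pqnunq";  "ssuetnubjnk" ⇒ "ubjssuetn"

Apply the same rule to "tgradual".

Rule — delete the last 2 characters, then move the last 3 characters to the front (rotate right by 3).
Starting from "tgradual": after the first operation, "tgradu"; after the second, "adutgr".
(Check on "unqpqnyh": → "unqpqn" → "pqnunq" ✓)

adutgr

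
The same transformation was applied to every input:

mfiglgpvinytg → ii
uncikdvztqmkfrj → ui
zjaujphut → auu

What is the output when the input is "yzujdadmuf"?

In each case the input is transformed by: keep only the vowels.
So "yzujdadmuf" becomes "uau".

uau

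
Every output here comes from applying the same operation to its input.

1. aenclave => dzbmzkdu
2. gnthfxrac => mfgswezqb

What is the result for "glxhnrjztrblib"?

In each case the input is transformed by: swap each adjacent pair of characters (1↔2, 3↔4, ...), then shift every letter 1 place backward in the alphabet (wrapping around).
Doing the same to "glxhnrjztrblib": "kfgwqmyiqskaah".

kfgwqmyiqskaah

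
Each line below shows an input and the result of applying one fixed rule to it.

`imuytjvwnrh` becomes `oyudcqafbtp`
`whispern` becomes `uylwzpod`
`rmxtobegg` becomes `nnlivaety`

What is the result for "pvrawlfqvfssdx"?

Looking at the pairs, the operation is to reverse the string, then shift every letter 7 places forward in the alphabet (wrapping around).
"pvrawlfqvfssdx" → "xdssfvqflwarvp" → "ekzzmcxmsdhycw".

ekzzmcxmsdhycw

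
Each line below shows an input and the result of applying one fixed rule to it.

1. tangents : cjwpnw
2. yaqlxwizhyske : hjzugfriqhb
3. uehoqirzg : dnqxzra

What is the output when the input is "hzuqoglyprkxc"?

qidzxpuhyat

In each case the input is transformed by: shift every letter 9 places forward in the alphabet (wrapping around), then delete the last 2 characters.
On "hzuqoglyprkxc": the first step gives "qidzxpuhyatgl", and the second then gives "qidzxpuhyat".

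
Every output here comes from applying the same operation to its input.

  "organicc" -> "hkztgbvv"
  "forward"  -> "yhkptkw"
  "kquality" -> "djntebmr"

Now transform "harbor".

atkuhk

The transformation: shift every letter 7 places backward in the alphabet (wrapping around).
On "harbor" that produces "atkuhk".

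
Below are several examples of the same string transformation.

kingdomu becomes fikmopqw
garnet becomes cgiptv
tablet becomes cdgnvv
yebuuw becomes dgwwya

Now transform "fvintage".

Each output is the input with this applied: sort the characters into alphabetical order, then shift every letter 2 places forward in the alphabet (wrapping around).
On "fvintage" that produces "cghikpvx".
(Check on "kingdomu": → "dgikmnou" → "fikmopqw" ✓)

cghikpvx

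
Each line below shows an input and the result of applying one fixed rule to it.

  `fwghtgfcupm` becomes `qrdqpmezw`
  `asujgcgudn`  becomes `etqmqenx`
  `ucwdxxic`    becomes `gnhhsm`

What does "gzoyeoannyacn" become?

yioykxxikmx

Looking at the pairs, the operation is to shift every letter 10 places forward in the alphabet (wrapping around), then delete the first 2 characters.
Starting from "gzoyeoannyacn": after the first operation, "qjyioykxxikmx"; after the second, "yioykxxikmx".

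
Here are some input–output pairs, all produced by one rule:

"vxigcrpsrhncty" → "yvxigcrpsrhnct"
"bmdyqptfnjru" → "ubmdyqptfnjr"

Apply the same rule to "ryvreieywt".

The pattern: move the last character to the front.
Applying that to "ryvreieywt" gives "tryvreieyw".

tryvreieyw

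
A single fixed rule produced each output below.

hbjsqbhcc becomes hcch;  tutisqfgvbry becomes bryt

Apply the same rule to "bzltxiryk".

rykb

Looking at the pairs, the operation is to move the last 3 characters to the front (rotate right by 3), then keep only the first 4 characters.
Doing the same to "bzltxiryk": "rykb".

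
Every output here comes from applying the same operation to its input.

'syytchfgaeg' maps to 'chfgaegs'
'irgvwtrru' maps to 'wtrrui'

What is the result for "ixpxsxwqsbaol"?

sxwqsbaoli

What's happening: move the first character to the end, then delete the first 3 characters.
"ixpxsxwqsbaol" → "xpxsxwqsbaoli" → "sxwqsbaoli".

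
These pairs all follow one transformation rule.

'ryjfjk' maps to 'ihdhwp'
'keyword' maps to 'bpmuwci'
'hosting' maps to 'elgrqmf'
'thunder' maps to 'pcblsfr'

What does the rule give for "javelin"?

lgjctyh

What's happening: shift every letter 2 places backward in the alphabet (wrapping around), then reverse the string.
"javelin" → "hytcjgl" → "lgjctyh".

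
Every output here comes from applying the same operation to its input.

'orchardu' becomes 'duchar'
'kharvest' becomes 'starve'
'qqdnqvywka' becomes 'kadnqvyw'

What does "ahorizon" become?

onoriz

What's happening: delete the first 2 characters, then move the last 2 characters to the front (rotate right by 2).
On "ahorizon": the first step gives "orizon", and the second then gives "onoriz".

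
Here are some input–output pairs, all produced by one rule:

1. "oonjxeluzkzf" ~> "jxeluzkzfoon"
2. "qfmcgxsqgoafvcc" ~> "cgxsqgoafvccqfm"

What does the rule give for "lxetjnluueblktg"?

tjnluueblktglxe

Looking at the pairs, the operation is to move the first 3 characters to the end (rotate left by 3).
So "lxetjnluueblktg" becomes "tjnluueblktglxe".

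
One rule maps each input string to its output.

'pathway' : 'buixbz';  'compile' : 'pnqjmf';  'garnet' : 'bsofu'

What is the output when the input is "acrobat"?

dspcbu

The pattern: delete the first character, then shift every letter 1 place forward in the alphabet (wrapping around).
On "acrobat": the first step gives "crobat", and the second then gives "dspcbu".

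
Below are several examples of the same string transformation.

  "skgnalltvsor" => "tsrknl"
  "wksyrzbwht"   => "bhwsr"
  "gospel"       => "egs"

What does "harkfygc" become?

The transformation: swap the front and back halves of the string, then keep every other character starting from the second (positions 2nd, 4th, 6th, ...).
Working it through for "harkfygc": intermediate "fygchark", final "ycak".

ycak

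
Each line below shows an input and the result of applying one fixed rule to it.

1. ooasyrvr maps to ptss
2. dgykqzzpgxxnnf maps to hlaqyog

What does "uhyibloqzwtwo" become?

Each output is the input with this applied: keep every other character starting from the second (positions 2nd, 4th, 6th, ...), then shift every letter 1 place forward in the alphabet (wrapping around).
Applying both steps to "uhyibloqzwtwo": "hilqww", then "ijmrxx".

ijmrxx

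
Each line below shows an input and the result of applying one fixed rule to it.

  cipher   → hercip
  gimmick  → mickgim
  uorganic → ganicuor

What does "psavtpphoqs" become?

The pattern: move the first 3 characters to the end (rotate left by 3).
Doing the same to "psavtpphoqs": "vtpphoqspsa".

vtpphoqspsa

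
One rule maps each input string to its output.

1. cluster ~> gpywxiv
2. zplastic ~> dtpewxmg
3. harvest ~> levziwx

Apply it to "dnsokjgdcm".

Looking at the pairs, the operation is to shift every letter 4 places forward in the alphabet (wrapping around).
On "dnsokjgdcm" that produces "hrwsonkhgq".

hrwsonkhgq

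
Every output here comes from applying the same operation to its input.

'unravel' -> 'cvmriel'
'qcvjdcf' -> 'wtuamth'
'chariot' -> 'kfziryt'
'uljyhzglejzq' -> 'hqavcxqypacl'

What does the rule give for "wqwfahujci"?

ztalyrwnhn

The pattern: reverse the string, then shift every letter 9 places backward in the alphabet (wrapping around).
Starting from "wqwfahujci": after the first operation, "icjuhafwqw"; after the second, "ztalyrwnhn".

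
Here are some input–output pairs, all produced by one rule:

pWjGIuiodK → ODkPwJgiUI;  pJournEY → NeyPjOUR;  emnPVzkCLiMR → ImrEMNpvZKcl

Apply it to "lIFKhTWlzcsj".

CSJLifkHtwLZ

The pattern: move the last 3 characters to the front (rotate right by 3), then flip the case of every letter.
Applying both steps to "lIFKhTWlzcsj": "csjlIFKhTWlz", then "CSJLifkHtwLZ".
(Check on "emnPVzkCLiMR": → "iMRemnPVzkCL" → "ImrEMNpvZKcl" ✓)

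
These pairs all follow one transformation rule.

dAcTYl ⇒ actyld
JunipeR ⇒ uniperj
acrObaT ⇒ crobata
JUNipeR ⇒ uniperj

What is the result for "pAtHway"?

athwayp

In each case the input is transformed by: move the first character to the end, then convert every letter to lowercase.
For "pAtHway", step one produces "AtHwayp"; step two turns that into "athwayp".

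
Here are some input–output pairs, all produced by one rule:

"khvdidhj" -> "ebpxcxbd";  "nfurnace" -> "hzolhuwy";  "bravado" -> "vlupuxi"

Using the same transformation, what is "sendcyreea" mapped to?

myhxwslyyu

The rule is to shift every letter 6 places backward in the alphabet (wrapping around).
Applying that to "sendcyreea" gives "myhxwslyyu".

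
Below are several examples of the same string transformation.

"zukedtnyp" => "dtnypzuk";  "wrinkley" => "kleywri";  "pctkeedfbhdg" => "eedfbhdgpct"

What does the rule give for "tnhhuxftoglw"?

uxftoglwtnh

The rule is to move the first 3 characters to the end (rotate left by 3), then delete the first character.
Starting from "tnhhuxftoglw": after the first operation, "huxftoglwtnh"; after the second, "uxftoglwtnh".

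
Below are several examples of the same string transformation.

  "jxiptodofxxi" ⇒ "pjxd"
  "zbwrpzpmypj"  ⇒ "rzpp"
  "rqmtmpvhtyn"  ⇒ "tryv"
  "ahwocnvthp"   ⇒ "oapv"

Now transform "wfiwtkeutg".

wwge

The transformation: keep one character in every 3, starting at position 1 (positions 1st, 4th, 7th, ...), then swap each adjacent pair of characters (1↔2, 3↔4, ...).
Applying both steps to "wfiwtkeutg": "wweg", then "wwge".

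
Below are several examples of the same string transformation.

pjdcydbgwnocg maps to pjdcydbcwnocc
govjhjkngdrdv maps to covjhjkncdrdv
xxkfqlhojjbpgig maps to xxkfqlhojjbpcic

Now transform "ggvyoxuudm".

ccvyoxuudm

The rule is to replace every "g" with "c".
"ggvyoxuudm" → "ccvyoxuudm".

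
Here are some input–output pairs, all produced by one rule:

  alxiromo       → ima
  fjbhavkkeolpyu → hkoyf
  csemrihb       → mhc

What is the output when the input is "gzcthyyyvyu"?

tyyg

The rule is to keep one character in every 3, starting at position 1 (positions 1st, 4th, 7th, ...), then move the first character to the end.
For "gzcthyyyvyu", step one produces "gtyy"; step two turns that into "tyyg".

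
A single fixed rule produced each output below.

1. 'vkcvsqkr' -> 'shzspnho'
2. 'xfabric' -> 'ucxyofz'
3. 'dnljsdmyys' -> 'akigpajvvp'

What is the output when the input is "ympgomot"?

vjmdljlq

In each case the input is transformed by: shift every letter 3 places backward in the alphabet (wrapping around).
Applying that to "ympgomot" gives "vjmdljlq".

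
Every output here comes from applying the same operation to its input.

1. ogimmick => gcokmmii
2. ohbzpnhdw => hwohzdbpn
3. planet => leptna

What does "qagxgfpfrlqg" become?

Rule — swap each adjacent pair of characters (1↔2, 3↔4, ...), then take characters alternately from the front and the back (1st, last, 2nd, 2nd-last, ...).
For "qagxgfpfrlqg", step one produces "aqxgfgfplrgq"; step two turns that into "aqqgxrglfpgf".

aqqgxrglfpgf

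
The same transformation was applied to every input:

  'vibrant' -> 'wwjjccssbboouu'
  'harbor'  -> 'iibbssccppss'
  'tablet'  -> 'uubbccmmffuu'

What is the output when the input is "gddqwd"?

hheeeerrxxee

The transformation: double every character, then shift every letter 1 place forward in the alphabet (wrapping around).
For "gddqwd", step one produces "ggddddqqwwdd"; step two turns that into "hheeeerrxxee".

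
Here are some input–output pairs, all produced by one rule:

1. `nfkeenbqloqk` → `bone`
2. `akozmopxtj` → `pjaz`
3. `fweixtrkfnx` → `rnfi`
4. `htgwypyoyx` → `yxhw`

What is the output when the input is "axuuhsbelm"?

bmau

Looking at the pairs, the operation is to keep one character in every 3, starting at position 1 (positions 1st, 4th, 7th, ...), then move the first 2 characters to the end (rotate left by 2).
"axuuhsbelm" → "aubm" → "bmau".
(Check on "akozmopxtj": → "azpj" → "pjaz" ✓)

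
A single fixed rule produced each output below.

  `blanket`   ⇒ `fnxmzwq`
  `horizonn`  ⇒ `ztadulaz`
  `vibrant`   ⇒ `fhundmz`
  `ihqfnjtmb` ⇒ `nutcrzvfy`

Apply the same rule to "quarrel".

xcgmddq

Looking at the pairs, the operation is to move the last character to the front, then shift every letter 12 places forward in the alphabet (wrapping around).
For "quarrel", step one produces "lquarre"; step two turns that into "xcgmddq".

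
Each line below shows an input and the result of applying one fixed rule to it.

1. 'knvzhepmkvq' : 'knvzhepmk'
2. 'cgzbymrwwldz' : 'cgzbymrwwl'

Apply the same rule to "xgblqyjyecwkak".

xgblqyjyecwk

Each output is the input with this applied: delete the last 2 characters.
On "xgblqyjyecwkak" that produces "xgblqyjyecwk".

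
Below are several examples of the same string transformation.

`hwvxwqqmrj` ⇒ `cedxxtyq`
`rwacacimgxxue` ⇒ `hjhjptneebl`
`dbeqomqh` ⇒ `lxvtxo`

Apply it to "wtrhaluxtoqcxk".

yohsbeavxjer

In each case the input is transformed by: delete the first 2 characters, then shift every letter 7 places forward in the alphabet (wrapping around).
On "wtrhaluxtoqcxk" that produces "yohsbeavxjer".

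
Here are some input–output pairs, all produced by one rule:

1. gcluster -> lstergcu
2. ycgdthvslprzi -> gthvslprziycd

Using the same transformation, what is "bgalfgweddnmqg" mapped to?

afgweddnmqgbgl

What's happening: move the first 3 characters to the end (rotate left by 3), then swap the first and last characters.
On "bgalfgweddnmqg" that produces "afgweddnmqgbgl".
(Check on "gcluster": → "ustergcl" → "lstergcu" ✓)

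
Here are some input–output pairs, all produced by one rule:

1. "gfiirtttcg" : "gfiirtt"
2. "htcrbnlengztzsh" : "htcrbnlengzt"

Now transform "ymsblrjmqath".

ymsblrjmq

Rule — delete the last 3 characters.
Doing the same to "ymsblrjmqath": "ymsblrjmq".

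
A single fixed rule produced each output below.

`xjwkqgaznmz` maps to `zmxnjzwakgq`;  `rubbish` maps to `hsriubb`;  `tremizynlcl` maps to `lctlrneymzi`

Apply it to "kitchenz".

znkeihtc

The pattern: move the last character to the front, then take characters alternately from the front and the back (1st, last, 2nd, 2nd-last, ...).
Applying that to "kitchenz" gives "znkeihtc".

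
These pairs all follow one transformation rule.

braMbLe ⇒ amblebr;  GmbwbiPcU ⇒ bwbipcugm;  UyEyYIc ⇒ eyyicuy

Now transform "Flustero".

In each case the input is transformed by: move the first 2 characters to the end (rotate left by 2), then convert every letter to lowercase.
Working it through for "Flustero": intermediate "usteroFl", final "usterofl".

usterofl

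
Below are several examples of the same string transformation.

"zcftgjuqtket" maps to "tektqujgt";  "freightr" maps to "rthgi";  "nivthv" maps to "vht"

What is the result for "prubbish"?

The rule is to reverse the string, then delete the last 3 characters.
On "prubbish": the first step gives "hsibburp", and the second then gives "hsibb".
(Check on "freightr": → "rthgierf" → "rthgi" ✓)

hsibb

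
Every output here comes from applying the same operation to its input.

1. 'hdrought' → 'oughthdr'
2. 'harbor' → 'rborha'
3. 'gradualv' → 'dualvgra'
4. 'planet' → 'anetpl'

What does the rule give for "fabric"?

bricfa

The transformation: swap the front and back halves of the string, then move the last character to the front.
For "fabric", step one produces "ricfab"; step two turns that into "bricfa".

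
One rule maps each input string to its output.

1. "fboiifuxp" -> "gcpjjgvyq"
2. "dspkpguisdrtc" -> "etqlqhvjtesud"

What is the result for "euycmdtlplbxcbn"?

fvzdneumqmcydco

The pattern: shift every letter 1 place forward in the alphabet (wrapping around).
Doing the same to "euycmdtlplbxcbn": "fvzdneumqmcydco".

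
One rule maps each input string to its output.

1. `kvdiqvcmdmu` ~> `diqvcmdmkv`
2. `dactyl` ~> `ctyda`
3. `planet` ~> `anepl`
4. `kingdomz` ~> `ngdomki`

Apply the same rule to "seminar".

minase

What's happening: delete the last character, then move the first 2 characters to the end (rotate left by 2).
Starting from "seminar": after the first operation, "semina"; after the second, "minase".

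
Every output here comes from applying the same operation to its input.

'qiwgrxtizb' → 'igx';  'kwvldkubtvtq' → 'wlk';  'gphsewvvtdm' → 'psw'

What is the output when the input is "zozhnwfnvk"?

The transformation: keep every other character starting from the second (positions 2nd, 4th, 6th, ...), then keep only the first 3 characters.
Applying both steps to "zozhnwfnvk": "ohwnk", then "ohw".
(Check on "qiwgrxtizb": → "igxib" → "igx" ✓)

ohw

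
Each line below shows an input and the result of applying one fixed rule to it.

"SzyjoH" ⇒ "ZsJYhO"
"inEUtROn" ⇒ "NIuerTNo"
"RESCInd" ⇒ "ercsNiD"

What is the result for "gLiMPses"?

The rule is to flip the case of every letter, then swap each adjacent pair of characters (1↔2, 3↔4, ...).
Doing the same to "gLiMPses": "lGmISpSE".

lGmISpSE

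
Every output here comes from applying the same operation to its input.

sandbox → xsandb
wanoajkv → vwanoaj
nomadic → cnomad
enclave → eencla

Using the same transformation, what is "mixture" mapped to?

emixtu

What's happening: move the last 2 characters to the front (rotate right by 2), then delete the first character.
On "mixture": the first step gives "remixtu", and the second then gives "emixtu".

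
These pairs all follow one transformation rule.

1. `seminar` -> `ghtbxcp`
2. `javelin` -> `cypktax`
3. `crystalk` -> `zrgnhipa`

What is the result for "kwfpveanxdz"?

The transformation: shift every letter 11 places backward in the alphabet (wrapping around), then move the last character to the front.
Applying both steps to "kwfpveanxdz": "zluektpcmso", then "ozluektpcms".

ozluektpcms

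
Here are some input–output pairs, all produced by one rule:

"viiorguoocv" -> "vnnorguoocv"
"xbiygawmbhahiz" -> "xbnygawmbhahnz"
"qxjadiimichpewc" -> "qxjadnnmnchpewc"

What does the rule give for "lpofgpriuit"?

lpofgprnunt

What's happening: replace every "i" with "n".
"lpofgpriuit" → "lpofgprnunt".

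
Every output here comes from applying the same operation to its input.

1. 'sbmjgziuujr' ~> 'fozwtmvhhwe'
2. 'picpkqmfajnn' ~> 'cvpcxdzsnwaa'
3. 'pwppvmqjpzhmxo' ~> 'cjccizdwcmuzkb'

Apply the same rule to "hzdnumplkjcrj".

umqahzcyxwpew

Each output is the input with this applied: shift every letter 13 places forward in the alphabet (wrapping around) — i.e. ROT13.
On "hzdnumplkjcrj" that produces "umqahzcyxwpew".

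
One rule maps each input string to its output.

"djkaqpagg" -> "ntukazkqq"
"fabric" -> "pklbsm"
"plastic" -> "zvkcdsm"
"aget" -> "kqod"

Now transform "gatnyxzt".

qkdxihjd

The pattern: shift every letter 10 places forward in the alphabet (wrapping around).
"gatnyxzt" → "qkdxihjd".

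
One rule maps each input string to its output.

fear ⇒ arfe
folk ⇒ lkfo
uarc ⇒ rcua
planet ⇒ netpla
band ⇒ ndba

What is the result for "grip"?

ipgr

The pattern: swap the front and back halves of the string.
So "grip" becomes "ipgr".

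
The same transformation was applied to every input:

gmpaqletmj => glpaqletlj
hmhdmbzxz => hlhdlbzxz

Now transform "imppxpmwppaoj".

Each output is the input with this applied: replace every "m" with "l".
For "imppxpmwppaoj" the result is "ilppxplwppaoj".

ilppxplwppaoj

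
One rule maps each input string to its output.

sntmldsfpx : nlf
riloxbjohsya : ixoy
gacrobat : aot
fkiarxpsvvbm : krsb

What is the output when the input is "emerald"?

ma

What's happening: keep one character in every 3, starting at position 2 (positions 2nd, 5th, 8th, ...).
Doing the same to "emerald": "ma".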